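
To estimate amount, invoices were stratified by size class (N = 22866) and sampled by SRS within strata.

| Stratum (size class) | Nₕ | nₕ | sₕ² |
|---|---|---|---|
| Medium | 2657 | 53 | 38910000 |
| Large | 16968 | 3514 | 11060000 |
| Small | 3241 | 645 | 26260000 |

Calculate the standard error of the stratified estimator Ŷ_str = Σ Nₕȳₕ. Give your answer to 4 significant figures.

2.478 × 10^6

Var(Ŷ_str) = Σₕ Nₕ²(1 − fₕ)sₕ²/nₕ.
Medium: 2657²·(1 − 53/2657)·38910000/53 = 5.0794641 × 10^12.
Large: 16968²·(1 − 3514/16968)·11060000/3514 = 7.1851435 × 10^11.
Small: 3241²·(1 − 645/3241)·26260000/645 = 3.4254586 × 10^11.
Sum = 6.1405243 × 10^12.
SE = √(6.1405243 × 10^12) = 2.478 × 10^6.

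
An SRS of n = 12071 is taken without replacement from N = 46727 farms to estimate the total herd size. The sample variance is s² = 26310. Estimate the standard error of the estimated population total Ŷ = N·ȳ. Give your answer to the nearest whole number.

59410

Var(Ŷ) = N²·Var(ȳ) = N²·(1 − n/N)·s²/n.
f = 12071/46727 = 0.25833030; Var(ȳ) = 0.74166970·26310/12071 = 1.6165462.
Var(Ŷ) = 46727² · 1.6165462 = 3.5295872 × 10^9.
SE(Ŷ) = √(3.5295872 × 10^9) = 59410.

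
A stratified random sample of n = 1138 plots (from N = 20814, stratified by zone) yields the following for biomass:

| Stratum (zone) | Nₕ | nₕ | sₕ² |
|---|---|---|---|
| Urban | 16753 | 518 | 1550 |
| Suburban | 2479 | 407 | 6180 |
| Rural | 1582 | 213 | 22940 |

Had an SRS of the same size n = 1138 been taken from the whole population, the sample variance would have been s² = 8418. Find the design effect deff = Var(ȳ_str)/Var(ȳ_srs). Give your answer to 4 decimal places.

Var(ȳ_str) = Σ Wₕ²(1−fₕ)sₕ²/nₕ with Wₕ = Nₕ/20814:
  Urban: (16753/20814)²·(1−518/16753)·1550/518 = 1.8786061
  Suburban: (2479/20814)²·(1−407/2479)·6180/407 = 0.18003181
  Rural: (1582/20814)²·(1−213/1582)·22940/213 = 0.5384094
  → Var(ȳ_str) = 2.5970473.
Var(ȳ_srs) = (1 − 1138/20814)·8418/1138 = 6.9927487.
deff = 2.5970473 / 6.9927487 = 0.3714.

0.3714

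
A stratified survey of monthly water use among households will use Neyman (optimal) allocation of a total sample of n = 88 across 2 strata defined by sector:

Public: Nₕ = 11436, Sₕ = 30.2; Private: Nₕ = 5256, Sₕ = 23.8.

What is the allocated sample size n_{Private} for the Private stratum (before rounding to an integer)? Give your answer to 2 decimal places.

Neyman allocation: nₕ = n·NₕSₕ / Σⱼ NⱼSⱼ.
Σ NⱼSⱼ = 11436·30.2 + 5256·23.8 = 470460.
n_{Private} = 88·5256·23.8 / 470460 = 23.40.

23.40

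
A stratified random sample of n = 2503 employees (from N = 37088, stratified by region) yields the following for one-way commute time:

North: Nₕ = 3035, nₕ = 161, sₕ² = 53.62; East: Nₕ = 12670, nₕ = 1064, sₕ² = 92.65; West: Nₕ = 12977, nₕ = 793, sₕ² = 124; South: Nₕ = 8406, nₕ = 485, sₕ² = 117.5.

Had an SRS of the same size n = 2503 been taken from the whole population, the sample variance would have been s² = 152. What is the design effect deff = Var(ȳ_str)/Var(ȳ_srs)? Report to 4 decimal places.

0.7262

Var(ȳ_str) = Σ Wₕ²(1−fₕ)sₕ²/nₕ with Wₕ = Nₕ/37088:
  North: (3035/37088)²·(1−161/3035)·53.62/161 = 0.0021119302
  East: (12670/37088)²·(1−1064/12670)·92.65/1064 = 0.0093088525
  West: (12977/37088)²·(1−793/12977)·124/793 = 0.017974047
  South: (8406/37088)²·(1−485/8406)·117.5/485 = 0.011727318
  → Var(ȳ_str) = 0.041122148.
Var(ȳ_srs) = (1 − 2503/37088)·152/2503 = 0.056628767.
deff = 0.041122148 / 0.056628767 = 0.7262.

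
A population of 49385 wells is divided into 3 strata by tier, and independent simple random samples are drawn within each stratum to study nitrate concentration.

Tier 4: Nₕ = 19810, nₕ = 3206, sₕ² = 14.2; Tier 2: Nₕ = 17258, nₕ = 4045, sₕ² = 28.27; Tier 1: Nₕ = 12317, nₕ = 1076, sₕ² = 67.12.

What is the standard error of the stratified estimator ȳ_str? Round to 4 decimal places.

Var(ȳ_str) = Σₕ Wₕ²(1 − fₕ)sₕ²/nₕ with Wₕ = Nₕ/N, N = 49385.
Tier 4: Wₕ = 0.40113395; term = 0.40113395²·(1 − 0.16183746)·14.2/3206 = 5.9735418 × 10^-4.
Tier 2: Wₕ = 0.34945834; term = 0.34945834²·(1 − 0.23438405)·28.27/4045 = 6.5344504 × 10^-4.
Tier 1: Wₕ = 0.24940771; term = 0.24940771²·(1 − 0.08735893)·67.12/1076 = 0.0035412733.
Sum = 0.0047920725.
SE = √(0.0047920725) = 0.0692.

0.0692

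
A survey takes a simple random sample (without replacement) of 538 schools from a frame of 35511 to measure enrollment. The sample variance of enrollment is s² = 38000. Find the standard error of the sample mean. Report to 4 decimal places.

8.3404

Under SRS without replacement, Var(ȳ) = (1 − f)·s²/n with f = n/N = 538/35511 = 0.01515024.
Var(ȳ) = (1 − 0.01515024)·38000/538 = 0.98484976·70.63197 = 69.561879.
SE(ȳ) = √(69.561879) = 8.3404.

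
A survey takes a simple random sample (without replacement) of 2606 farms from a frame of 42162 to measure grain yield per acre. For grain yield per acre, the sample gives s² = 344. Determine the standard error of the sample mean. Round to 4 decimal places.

0.3519

Under SRS without replacement, Var(ȳ) = (1 − f)·s²/n with f = n/N = 2606/42162 = 0.06180921.
Var(ȳ) = (1 − 0.06180921)·344/2606 = 0.93819079·0.13200307 = 0.12384406.
SE(ȳ) = √(0.12384406) = 0.3519.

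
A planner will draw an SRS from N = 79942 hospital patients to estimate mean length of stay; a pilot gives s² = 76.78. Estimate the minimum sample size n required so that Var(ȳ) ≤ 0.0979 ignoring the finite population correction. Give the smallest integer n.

Without fpc, n₀ = s²/D = 76.78/0.0979 = 784.2697.
Rounding up, n = 785.

785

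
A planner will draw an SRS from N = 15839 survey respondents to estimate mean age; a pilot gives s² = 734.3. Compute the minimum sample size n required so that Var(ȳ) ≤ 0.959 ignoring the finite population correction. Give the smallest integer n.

Without fpc, n₀ = s²/D = 734.3/0.959 = 765.6934.
Rounding up, n = 766.

766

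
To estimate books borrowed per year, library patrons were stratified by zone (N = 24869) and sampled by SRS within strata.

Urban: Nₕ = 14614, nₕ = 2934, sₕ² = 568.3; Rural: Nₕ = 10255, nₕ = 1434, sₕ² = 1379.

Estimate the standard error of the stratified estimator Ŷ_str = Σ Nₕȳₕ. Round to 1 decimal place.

10956.8

Var(Ŷ_str) = Σₕ Nₕ²(1 − fₕ)sₕ²/nₕ.
Urban: 14614²·(1 − 2934/14614)·568.3/2934 = 3.3062028 × 10^7.
Rural: 10255²·(1 − 1434/10255)·1379/1434 = 8.6989854 × 10^7.
Sum = 1.2005188 × 10^8.
SE = √(1.2005188 × 10^8) = 10956.8.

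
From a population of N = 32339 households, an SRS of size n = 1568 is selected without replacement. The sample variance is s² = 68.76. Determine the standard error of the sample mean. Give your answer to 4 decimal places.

0.2043

Under SRS without replacement, Var(ȳ) = (1 − f)·s²/n with f = n/N = 1568/32339 = 0.04848635.
Var(ȳ) = (1 − 0.04848635)·68.76/1568 = 0.95151365·0.043852041 = 0.041725816.
SE(ȳ) = √(0.041725816) = 0.2043.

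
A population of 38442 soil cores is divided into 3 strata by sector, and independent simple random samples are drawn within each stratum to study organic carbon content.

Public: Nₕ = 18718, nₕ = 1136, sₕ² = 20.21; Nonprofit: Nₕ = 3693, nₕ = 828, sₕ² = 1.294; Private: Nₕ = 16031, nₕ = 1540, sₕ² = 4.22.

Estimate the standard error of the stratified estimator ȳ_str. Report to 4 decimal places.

Var(ȳ_str) = Σₕ Wₕ²(1 − fₕ)sₕ²/nₕ with Wₕ = Nₕ/N, N = 38442.
Public: Wₕ = 0.48691535; term = 0.48691535²·(1 − 0.06069024)·20.21/1136 = 0.0039619022.
Nonprofit: Wₕ = 0.09606680; term = 0.09606680²·(1 − 0.22420796)·1.294/828 = 1.118912 × 10^-5.
Private: Wₕ = 0.41701785; term = 0.41701785²·(1 − 0.09606388)·4.22/1540 = 4.3076336 × 10^-4.
Sum = 0.0044038547.
SE = √(0.0044038547) = 0.0664.

0.0664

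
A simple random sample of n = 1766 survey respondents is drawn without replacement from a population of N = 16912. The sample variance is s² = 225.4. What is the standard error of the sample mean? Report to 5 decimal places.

Under SRS without replacement, Var(ȳ) = (1 − f)·s²/n with f = n/N = 1766/16912 = 0.10442289.
Var(ȳ) = (1 − 0.10442289)·225.4/1766 = 0.89557711·0.12763307 = 0.11430525.
SE(ȳ) = √(0.11430525) = 0.33809.

0.33809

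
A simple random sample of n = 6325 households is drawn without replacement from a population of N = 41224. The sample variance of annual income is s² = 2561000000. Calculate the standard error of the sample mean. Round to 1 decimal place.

Under SRS without replacement, Var(ȳ) = (1 − f)·s²/n with f = n/N = 6325/41224 = 0.15343004.
Var(ȳ) = (1 − 0.15343004)·2561000000/6325 = 0.84656996·404901.19 = 342777.18.
SE(ȳ) = √(342777.18) = 585.5.

585.5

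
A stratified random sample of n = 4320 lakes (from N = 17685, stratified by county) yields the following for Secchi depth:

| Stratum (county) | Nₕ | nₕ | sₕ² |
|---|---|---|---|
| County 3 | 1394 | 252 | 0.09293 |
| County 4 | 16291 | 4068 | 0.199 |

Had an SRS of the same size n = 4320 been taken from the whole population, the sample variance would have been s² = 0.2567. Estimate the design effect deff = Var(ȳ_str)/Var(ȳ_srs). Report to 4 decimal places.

Var(ȳ_str) = Σ Wₕ²(1−fₕ)sₕ²/nₕ with Wₕ = Nₕ/17685:
  County 3: (1394/17685)²·(1−252/1394)·0.09293/252 = 1.8770427 × 10^-6
  County 4: (16291/17685)²·(1−4068/16291)·0.199/4068 = 3.1144944 × 10^-5
  → Var(ȳ_str) = 3.3021987 × 10^-5.
Var(ȳ_srs) = (1 − 4320/17685)·0.2567/4320 = 4.490617 × 10^-5.
deff = (3.3021987 × 10^-5) / (4.490617 × 10^-5) = 0.7354.

0.7354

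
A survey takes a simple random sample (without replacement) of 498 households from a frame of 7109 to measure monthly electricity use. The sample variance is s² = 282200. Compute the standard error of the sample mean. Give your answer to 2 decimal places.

22.96

Under SRS without replacement, Var(ȳ) = (1 − f)·s²/n with f = n/N = 498/7109 = 0.07005205.
Var(ȳ) = (1 − 0.07005205)·282200/498 = 0.92994795·566.66667 = 526.97051.
SE(ȳ) = √(526.97051) = 22.96.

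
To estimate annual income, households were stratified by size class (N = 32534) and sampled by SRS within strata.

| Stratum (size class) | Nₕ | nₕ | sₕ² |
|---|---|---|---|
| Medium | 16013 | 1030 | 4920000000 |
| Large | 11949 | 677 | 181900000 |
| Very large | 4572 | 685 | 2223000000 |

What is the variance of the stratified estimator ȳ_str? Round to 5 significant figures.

1.1714 × 10^6

Var(ȳ_str) = Σₕ Wₕ²(1 − fₕ)sₕ²/nₕ with Wₕ = Nₕ/N, N = 32534.
Medium: Wₕ = 0.49219278; term = 0.49219278²·(1 − 0.06432274)·4920000000/1030 = 1.0827406 × 10^6.
Large: Wₕ = 0.36727731; term = 0.36727731²·(1 − 0.05665746)·181900000/677 = 34190.2.
Very large: Wₕ = 0.14052991; term = 0.14052991²·(1 − 0.14982502)·2223000000/685 = 54487.23.
Sum = 1.171418 × 10^6.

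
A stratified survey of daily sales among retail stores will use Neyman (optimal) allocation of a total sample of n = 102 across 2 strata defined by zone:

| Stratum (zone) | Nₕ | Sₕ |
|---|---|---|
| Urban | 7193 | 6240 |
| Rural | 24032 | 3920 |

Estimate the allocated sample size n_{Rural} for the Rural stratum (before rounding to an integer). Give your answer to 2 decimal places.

69.08

Neyman allocation: nₕ = n·NₕSₕ / Σⱼ NⱼSⱼ.
Σ NⱼSⱼ = 7193·6240 + 24032·3920 = 1.3908976 × 10^8.
n_{Rural} = 102·24032·3920 / (1.3908976 × 10^8) = 69.08.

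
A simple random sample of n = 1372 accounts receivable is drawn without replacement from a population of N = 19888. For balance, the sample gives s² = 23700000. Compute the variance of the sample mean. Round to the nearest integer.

16082

Under SRS without replacement, Var(ȳ) = (1 − f)·s²/n with f = n/N = 1372/19888 = 0.06898632.
Var(ȳ) = (1 − 0.06898632)·23700000/1372 = 0.93101368·17274.052 = 16082.379.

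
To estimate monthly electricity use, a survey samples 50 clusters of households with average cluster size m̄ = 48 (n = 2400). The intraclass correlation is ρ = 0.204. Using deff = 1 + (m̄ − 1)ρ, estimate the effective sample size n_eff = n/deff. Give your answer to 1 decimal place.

deff = 1 + (48 − 1)·0.204 = 1 + 9.588 = 10.588.
n_eff = 2400 / 10.588 = 226.7.

226.7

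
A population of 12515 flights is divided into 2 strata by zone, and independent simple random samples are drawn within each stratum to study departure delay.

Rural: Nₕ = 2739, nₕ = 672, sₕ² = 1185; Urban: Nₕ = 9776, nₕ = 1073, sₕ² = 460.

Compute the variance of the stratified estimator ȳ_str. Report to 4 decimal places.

Var(ȳ_str) = Σₕ Wₕ²(1 − fₕ)sₕ²/nₕ with Wₕ = Nₕ/N, N = 12515.
Rural: Wₕ = 0.21885737; term = 0.21885737²·(1 − 0.24534502)·1185/672 = 0.063741148.
Urban: Wₕ = 0.78114263; term = 0.78114263²·(1 − 0.10975859)·460/1073 = 0.23287699.
Sum = 0.29661814.

0.2966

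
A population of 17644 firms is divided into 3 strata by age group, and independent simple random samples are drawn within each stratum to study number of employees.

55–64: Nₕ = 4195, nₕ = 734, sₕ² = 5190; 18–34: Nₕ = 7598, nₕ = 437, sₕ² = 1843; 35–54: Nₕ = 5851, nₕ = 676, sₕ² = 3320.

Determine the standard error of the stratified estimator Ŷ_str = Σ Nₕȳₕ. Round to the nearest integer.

21928

Var(Ŷ_str) = Σₕ Nₕ²(1 − fₕ)sₕ²/nₕ.
55–64: 4195²·(1 − 734/4195)·5190/734 = 1.0266085 × 10^8.
18–34: 7598²·(1 − 437/7598)·1843/437 = 2.2946522 × 10^8.
35–54: 5851²·(1 − 676/5851)·3320/676 = 1.4870715 × 10^8.
Sum = 4.8083322 × 10^8.
SE = √(4.8083322 × 10^8) = 21928.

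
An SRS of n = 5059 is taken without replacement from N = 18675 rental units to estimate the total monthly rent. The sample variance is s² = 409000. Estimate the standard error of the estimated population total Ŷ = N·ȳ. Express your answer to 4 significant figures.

Var(Ŷ) = N²·Var(ȳ) = N²·(1 − n/N)·s²/n.
f = 5059/18675 = 0.27089692; Var(ȳ) = 0.72910308·409000/5059 = 58.94508.
Var(Ŷ) = 18675² · 58.94508 = 2.0557428 × 10^10.
SE(Ŷ) = √(2.0557428 × 10^10) = 143400.

143400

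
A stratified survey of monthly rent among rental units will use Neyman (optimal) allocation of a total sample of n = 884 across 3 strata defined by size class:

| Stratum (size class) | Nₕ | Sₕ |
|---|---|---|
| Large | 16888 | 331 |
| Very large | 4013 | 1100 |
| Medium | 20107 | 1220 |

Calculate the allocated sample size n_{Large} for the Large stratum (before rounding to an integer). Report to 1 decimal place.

Neyman allocation: nₕ = n·NₕSₕ / Σⱼ NⱼSⱼ.
Σ NⱼSⱼ = 16888·331 + 4013·1100 + 20107·1220 = 3.4534768 × 10^7.
n_{Large} = 884·16888·331 / (3.4534768 × 10^7) = 143.1.

143.1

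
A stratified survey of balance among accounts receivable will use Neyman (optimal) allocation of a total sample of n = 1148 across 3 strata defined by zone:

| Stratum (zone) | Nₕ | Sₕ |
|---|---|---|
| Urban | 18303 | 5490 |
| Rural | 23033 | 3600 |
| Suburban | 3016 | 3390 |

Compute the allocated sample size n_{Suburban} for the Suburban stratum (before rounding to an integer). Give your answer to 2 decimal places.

60.62

Neyman allocation: nₕ = n·NₕSₕ / Σⱼ NⱼSⱼ.
Σ NⱼSⱼ = 18303·5490 + 23033·3600 + 3016·3390 = 1.9362651 × 10^8.
n_{Suburban} = 1148·3016·3390 / (1.9362651 × 10^8) = 60.62.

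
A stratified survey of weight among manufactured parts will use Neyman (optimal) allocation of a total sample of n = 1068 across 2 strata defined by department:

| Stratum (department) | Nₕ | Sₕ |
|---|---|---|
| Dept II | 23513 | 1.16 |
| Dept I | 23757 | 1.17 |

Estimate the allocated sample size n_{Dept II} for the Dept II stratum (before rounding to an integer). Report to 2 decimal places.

528.95

Neyman allocation: nₕ = n·NₕSₕ / Σⱼ NⱼSⱼ.
Σ NⱼSⱼ = 23513·1.16 + 23757·1.17 = 55070.77.
n_{Dept II} = 1068·23513·1.16 / 55070.77 = 528.95.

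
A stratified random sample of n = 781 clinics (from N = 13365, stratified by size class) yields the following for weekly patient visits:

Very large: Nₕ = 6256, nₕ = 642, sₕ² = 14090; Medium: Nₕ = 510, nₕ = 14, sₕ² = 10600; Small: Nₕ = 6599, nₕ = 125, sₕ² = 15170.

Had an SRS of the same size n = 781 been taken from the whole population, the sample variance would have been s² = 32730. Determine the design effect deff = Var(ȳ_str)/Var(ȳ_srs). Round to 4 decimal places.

Var(ȳ_str) = Σ Wₕ²(1−fₕ)sₕ²/nₕ with Wₕ = Nₕ/13365:
  Very large: (6256/13365)²·(1−642/6256)·14090/642 = 4.3152622
  Medium: (510/13365)²·(1−14/510)·10600/14 = 1.0722394
  Small: (6599/13365)²·(1−125/6599)·15170/125 = 29.026085
  → Var(ȳ_str) = 34.413587.
Var(ȳ_srs) = (1 − 781/13365)·32730/781 = 39.458877.
deff = 34.413587 / 39.458877 = 0.8721.

0.8721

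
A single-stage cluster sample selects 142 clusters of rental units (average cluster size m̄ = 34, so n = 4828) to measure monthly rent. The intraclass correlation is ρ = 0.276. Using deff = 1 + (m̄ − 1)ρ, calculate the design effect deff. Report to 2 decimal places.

deff = 1 + (34 − 1)·0.276 = 1 + 9.108 = 10.108.

10.11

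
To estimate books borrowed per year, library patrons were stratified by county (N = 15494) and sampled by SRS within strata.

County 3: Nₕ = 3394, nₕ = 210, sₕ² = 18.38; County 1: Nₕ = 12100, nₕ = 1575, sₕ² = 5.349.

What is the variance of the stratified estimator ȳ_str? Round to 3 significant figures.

0.00574

Var(ȳ_str) = Σₕ Wₕ²(1 − fₕ)sₕ²/nₕ with Wₕ = Nₕ/N, N = 15494.
County 3: Wₕ = 0.21905254; term = 0.21905254²·(1 − 0.06187390)·18.38/210 = 0.0039398892.
County 1: Wₕ = 0.78094746; term = 0.78094746²·(1 − 0.13016529)·5.349/1575 = 0.0018016582.
Sum = 0.0057415474.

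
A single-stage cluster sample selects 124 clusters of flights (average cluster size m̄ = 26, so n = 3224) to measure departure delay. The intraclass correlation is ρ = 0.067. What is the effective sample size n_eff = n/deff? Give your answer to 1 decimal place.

1205.2

deff = 1 + (26 − 1)·0.067 = 1 + 1.675 = 2.675.
n_eff = 3224 / 2.675 = 1205.2.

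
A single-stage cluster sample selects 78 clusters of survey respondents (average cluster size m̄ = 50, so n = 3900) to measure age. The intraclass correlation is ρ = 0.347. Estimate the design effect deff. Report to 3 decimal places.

deff = 1 + (50 − 1)·0.347 = 1 + 17.003 = 18.003.

18.003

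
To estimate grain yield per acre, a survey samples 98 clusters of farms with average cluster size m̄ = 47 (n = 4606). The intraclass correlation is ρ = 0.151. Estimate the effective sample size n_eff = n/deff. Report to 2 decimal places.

579.66

deff = 1 + (47 − 1)·0.151 = 1 + 6.946 = 7.946.
n_eff = 4606 / 7.946 = 579.66.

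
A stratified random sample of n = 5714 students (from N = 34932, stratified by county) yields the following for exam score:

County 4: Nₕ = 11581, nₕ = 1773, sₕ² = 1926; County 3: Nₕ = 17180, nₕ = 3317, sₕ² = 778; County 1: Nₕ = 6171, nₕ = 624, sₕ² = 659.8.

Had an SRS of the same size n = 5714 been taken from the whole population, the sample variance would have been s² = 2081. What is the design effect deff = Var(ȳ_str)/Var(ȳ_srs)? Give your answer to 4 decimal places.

Var(ȳ_str) = Σ Wₕ²(1−fₕ)sₕ²/nₕ with Wₕ = Nₕ/34932:
  County 4: (11581/34932)²·(1−1773/11581)·1926/1773 = 0.1011177
  County 3: (17180/34932)²·(1−3317/17180)·778/3317 = 0.045779137
  County 1: (6171/34932)²·(1−624/6171)·659.8/624 = 0.029661597
  → Var(ȳ_str) = 0.17655843.
Var(ȳ_srs) = (1 − 5714/34932)·2081/5714 = 0.30462033.
deff = 0.17655843 / 0.30462033 = 0.5796.

0.5796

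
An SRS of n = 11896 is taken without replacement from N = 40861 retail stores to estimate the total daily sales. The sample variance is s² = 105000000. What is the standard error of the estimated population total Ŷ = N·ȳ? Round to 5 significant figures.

3.2321 × 10^6

Var(Ŷ) = N²·Var(ȳ) = N²·(1 − n/N)·s²/n.
f = 11896/40861 = 0.29113335; Var(ȳ) = 0.70886665·105000000/11896 = 6256.8088.
Var(Ŷ) = 40861² · 6256.8088 = 1.0446501 × 10^13.
SE(Ŷ) = √(1.0446501 × 10^13) = 3.2321 × 10^6.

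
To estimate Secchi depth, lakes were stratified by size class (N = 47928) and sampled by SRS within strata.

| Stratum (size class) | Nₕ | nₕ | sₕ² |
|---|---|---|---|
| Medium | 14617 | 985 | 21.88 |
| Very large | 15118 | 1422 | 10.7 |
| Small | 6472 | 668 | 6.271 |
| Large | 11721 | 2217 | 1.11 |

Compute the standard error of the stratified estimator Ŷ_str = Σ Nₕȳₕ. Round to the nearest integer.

2528

Var(Ŷ_str) = Σₕ Nₕ²(1 − fₕ)sₕ²/nₕ.
Medium: 14617²·(1 − 985/14617)·21.88/985 = 4.4261784 × 10^6.
Very large: 15118²·(1 − 1422/15118)·10.7/1422 = 1.5580173 × 10^6.
Small: 6472²·(1 − 668/6472)·6.271/668 = 352635.68.
Large: 11721²·(1 − 2217/11721)·1.11/2217 = 55773.562.
Sum = 6.3926049 × 10^6.
SE = √(6.3926049 × 10^6) = 2528.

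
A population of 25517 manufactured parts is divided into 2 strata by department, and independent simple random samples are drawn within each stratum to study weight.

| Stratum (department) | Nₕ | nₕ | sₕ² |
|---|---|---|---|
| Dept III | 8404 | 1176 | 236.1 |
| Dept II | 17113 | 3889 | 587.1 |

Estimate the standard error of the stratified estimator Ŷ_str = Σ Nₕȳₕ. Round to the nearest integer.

6809

Var(Ŷ_str) = Σₕ Nₕ²(1 − fₕ)sₕ²/nₕ.
Dept III: 8404²·(1 − 1176/8404)·236.1/1176 = 1.219531 × 10^7.
Dept II: 17113²·(1 − 3889/17113)·587.1/3889 = 3.4163561 × 10^7.
Sum = 4.6358871 × 10^7.
SE = √(4.6358871 × 10^7) = 6809.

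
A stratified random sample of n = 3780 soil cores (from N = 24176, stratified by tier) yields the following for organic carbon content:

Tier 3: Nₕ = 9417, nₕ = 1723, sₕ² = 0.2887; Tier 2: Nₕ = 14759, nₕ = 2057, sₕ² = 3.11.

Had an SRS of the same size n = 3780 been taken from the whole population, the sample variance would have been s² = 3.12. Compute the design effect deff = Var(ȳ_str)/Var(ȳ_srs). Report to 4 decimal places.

Var(ȳ_str) = Σ Wₕ²(1−fₕ)sₕ²/nₕ with Wₕ = Nₕ/24176:
  Tier 3: (9417/24176)²·(1−1723/9417)·0.2887/1723 = 2.0770998 × 10^-5
  Tier 2: (14759/24176)²·(1−2057/14759)·3.11/2057 = 4.8493803 × 10^-4
  → Var(ȳ_str) = 5.0570903 × 10^-4.
Var(ȳ_srs) = (1 − 3780/24176)·3.12/3780 = 6.9634322 × 10^-4.
deff = (5.0570903 × 10^-4) / (6.9634322 × 10^-4) = 0.7262.

0.7262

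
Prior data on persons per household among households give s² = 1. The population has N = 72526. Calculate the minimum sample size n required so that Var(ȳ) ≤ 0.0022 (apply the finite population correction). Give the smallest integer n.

452

Without fpc, n₀ = s²/D = 1/0.0022 = 454.5455.
With fpc, (1 − n/N)·s²/n ≤ D requires n ≥ n₀/(1 + n₀/N) = 454.5455/(1 + 454.5455/72526) = 451.7144.
Rounding up, n = 452.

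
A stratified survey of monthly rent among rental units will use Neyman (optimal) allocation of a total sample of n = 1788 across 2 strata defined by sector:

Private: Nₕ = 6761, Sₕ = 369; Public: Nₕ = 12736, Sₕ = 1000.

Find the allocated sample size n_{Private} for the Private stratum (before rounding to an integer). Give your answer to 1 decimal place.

Neyman allocation: nₕ = n·NₕSₕ / Σⱼ NⱼSⱼ.
Σ NⱼSⱼ = 6761·369 + 12736·1000 = 1.5230809 × 10^7.
n_{Private} = 1788·6761·369 / (1.5230809 × 10^7) = 292.9.

292.9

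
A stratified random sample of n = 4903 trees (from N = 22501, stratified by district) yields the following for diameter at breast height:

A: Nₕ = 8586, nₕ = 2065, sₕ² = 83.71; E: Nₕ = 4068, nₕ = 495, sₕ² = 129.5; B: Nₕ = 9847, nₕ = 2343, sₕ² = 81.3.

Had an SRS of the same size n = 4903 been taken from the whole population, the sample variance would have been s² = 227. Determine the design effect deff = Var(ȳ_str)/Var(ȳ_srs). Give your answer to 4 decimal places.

0.4711

Var(ȳ_str) = Σ Wₕ²(1−fₕ)sₕ²/nₕ with Wₕ = Nₕ/22501:
  A: (8586/22501)²·(1−2065/8586)·83.71/2065 = 0.0044828967
  E: (4068/22501)²·(1−495/4068)·129.5/495 = 0.0075106045
  B: (9847/22501)²·(1−2343/9847)·81.3/2343 = 0.0050642062
  → Var(ȳ_str) = 0.017057707.
Var(ȳ_srs) = (1 − 4903/22501)·227/4903 = 0.036209744.
deff = 0.017057707 / 0.036209744 = 0.4711.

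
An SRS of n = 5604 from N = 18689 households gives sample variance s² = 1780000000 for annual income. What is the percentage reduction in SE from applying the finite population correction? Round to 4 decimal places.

f = n/N = 5604/18689 = 0.29985553.
SE_no-fpc = √(s²/n) = 563.58696; SE_fpc = √((1−f)s²/n) = 471.57934.
Ratio = √(1−f) = 0.83674636. Reduction = 100·(1 − 0.83674636) = 16.3254%.

16.3254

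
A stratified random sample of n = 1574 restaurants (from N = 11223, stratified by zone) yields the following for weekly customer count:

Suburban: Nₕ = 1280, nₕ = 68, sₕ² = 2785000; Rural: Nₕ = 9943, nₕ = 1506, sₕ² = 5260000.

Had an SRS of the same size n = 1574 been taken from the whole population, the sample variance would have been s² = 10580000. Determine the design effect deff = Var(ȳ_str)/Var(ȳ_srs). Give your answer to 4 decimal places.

Var(ȳ_str) = Σ Wₕ²(1−fₕ)sₕ²/nₕ with Wₕ = Nₕ/11223:
  Suburban: (1280/11223)²·(1−68/1280)·2785000/68 = 504.44166
  Rural: (9943/11223)²·(1−1506/9943)·5260000/1506 = 2326.2069
  → Var(ȳ_str) = 2830.6486.
Var(ȳ_srs) = (1 − 1574/11223)·10580000/1574 = 5779.0211.
deff = 2830.6486 / 5779.0211 = 0.4898.

0.4898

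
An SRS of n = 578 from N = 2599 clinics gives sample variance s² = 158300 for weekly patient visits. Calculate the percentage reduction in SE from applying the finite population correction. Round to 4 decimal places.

f = n/N = 578/2599 = 0.22239323.
SE_no-fpc = √(s²/n) = 16.549182; SE_fpc = √((1−f)s²/n) = 14.593402.
Ratio = √(1−f) = 0.88182015. Reduction = 100·(1 − 0.88182015) = 11.8180%.

11.8180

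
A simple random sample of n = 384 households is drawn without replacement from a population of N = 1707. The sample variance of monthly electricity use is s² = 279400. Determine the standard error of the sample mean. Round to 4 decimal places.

Under SRS without replacement, Var(ȳ) = (1 − f)·s²/n with f = n/N = 384/1707 = 0.22495606.
Var(ȳ) = (1 − 0.22495606)·279400/384 = 0.77504394·727.60417 = 563.9252.
SE(ȳ) = √(563.9252) = 23.7471.

23.7471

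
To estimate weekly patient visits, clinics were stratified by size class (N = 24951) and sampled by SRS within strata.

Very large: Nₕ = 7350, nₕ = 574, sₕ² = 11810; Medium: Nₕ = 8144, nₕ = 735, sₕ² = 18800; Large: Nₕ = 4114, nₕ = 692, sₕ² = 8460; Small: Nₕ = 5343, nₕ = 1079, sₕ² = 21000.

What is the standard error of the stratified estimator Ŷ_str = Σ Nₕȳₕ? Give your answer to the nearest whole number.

Var(Ŷ_str) = Σₕ Nₕ²(1 − fₕ)sₕ²/nₕ.
Very large: 7350²·(1 − 574/7350)·11810/574 = 1.0247047 × 10^9.
Medium: 8144²·(1 − 735/8144)·18800/735 = 1.5433622 × 10^9.
Large: 4114²·(1 − 692/4114)·8460/692 = 1.7211097 × 10^8.
Small: 5343²·(1 − 1079/5343)·21000/1079 = 4.4340463 × 10^8.
Sum = 3.1835825 × 10^9.
SE = √(3.1835825 × 10^9) = 56423.

56423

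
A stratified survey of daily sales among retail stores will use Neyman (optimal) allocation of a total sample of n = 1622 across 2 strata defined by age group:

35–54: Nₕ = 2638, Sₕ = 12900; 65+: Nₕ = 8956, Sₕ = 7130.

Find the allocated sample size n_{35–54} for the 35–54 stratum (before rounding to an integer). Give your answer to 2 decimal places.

Neyman allocation: nₕ = n·NₕSₕ / Σⱼ NⱼSⱼ.
Σ NⱼSⱼ = 2638·12900 + 8956·7130 = 9.788648 × 10^7.
n_{35–54} = 1622·2638·12900 / (9.788648 × 10^7) = 563.89.

563.89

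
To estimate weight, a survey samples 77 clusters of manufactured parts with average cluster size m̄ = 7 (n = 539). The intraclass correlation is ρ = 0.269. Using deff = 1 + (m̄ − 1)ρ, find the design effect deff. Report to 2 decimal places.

2.61

deff = 1 + (7 − 1)·0.269 = 1 + 1.614 = 2.614.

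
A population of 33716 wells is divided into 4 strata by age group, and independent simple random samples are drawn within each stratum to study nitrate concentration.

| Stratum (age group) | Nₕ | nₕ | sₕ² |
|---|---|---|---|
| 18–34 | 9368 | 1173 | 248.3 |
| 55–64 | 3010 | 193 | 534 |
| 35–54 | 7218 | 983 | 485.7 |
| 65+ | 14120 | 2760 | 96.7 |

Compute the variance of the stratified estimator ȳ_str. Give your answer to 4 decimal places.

Var(ȳ_str) = Σₕ Wₕ²(1 − fₕ)sₕ²/nₕ with Wₕ = Nₕ/N, N = 33716.
18–34: Wₕ = 0.27785028; term = 0.27785028²·(1 − 0.12521349)·248.3/1173 = 0.014295602.
55–64: Wₕ = 0.08927512; term = 0.08927512²·(1 − 0.06411960)·534/193 = 0.020637886.
35–54: Wₕ = 0.21408233; term = 0.21408233²·(1 − 0.13618731)·485.7/983 = 0.019561215.
65+: Wₕ = 0.41879226; term = 0.41879226²·(1 − 0.19546742)·96.7/2760 = 0.0049437708.
Sum = 0.059438474.

0.0594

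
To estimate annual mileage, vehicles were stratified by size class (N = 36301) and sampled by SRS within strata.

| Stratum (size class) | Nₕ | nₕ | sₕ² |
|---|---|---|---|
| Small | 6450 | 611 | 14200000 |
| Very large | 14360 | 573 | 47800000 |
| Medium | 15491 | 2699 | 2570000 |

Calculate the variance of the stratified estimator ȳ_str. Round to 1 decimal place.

13340.6

Var(ȳ_str) = Σₕ Wₕ²(1 − fₕ)sₕ²/nₕ with Wₕ = Nₕ/N, N = 36301.
Small: Wₕ = 0.17768106; term = 0.17768106²·(1 − 0.09472868)·14200000/611 = 664.21419.
Very large: Wₕ = 0.39558139; term = 0.39558139²·(1 − 0.03990251)·47800000/573 = 12533.152.
Medium: Wₕ = 0.42673756; term = 0.42673756²·(1 − 0.17423020)·2570000/2699 = 143.18943.
Sum = 13340.556.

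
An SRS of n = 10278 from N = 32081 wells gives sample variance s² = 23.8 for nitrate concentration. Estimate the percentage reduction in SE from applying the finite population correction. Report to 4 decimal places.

f = n/N = 10278/32081 = 0.32037655.
SE_no-fpc = √(s²/n) = 0.048120948; SE_fpc = √((1−f)s²/n) = 0.039670562.
Ratio = √(1−f) = 0.82439278. Reduction = 100·(1 − 0.82439278) = 17.5607%.

17.5607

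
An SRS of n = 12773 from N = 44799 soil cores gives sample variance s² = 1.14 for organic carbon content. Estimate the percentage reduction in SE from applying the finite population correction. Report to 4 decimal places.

15.4493

f = n/N = 12773/44799 = 0.28511797.
SE_no-fpc = √(s²/n) = 0.0094472622; SE_fpc = √((1−f)s²/n) = 0.007987726.
Ratio = √(1−f) = 0.84550697. Reduction = 100·(1 − 0.84550697) = 15.4493%.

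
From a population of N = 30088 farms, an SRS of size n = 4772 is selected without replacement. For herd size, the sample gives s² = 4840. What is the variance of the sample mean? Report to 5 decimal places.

Under SRS without replacement, Var(ȳ) = (1 − f)·s²/n with f = n/N = 4772/30088 = 0.15860144.
Var(ȳ) = (1 − 0.15860144)·4840/4772 = 0.84139856·1.0142498 = 0.85338832.

0.85339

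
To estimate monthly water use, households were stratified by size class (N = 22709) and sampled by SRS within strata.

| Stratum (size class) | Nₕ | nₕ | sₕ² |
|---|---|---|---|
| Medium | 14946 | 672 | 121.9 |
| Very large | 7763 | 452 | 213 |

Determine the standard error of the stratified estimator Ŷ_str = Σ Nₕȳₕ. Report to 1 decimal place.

8089.8

Var(Ŷ_str) = Σₕ Nₕ²(1 − fₕ)sₕ²/nₕ.
Medium: 14946²·(1 − 672/14946)·121.9/672 = 3.8699478 × 10^7.
Very large: 7763²·(1 − 452/7763)·213/452 = 2.6745304 × 10^7.
Sum = 6.5444782 × 10^7.
SE = √(6.5444782 × 10^7) = 8089.8.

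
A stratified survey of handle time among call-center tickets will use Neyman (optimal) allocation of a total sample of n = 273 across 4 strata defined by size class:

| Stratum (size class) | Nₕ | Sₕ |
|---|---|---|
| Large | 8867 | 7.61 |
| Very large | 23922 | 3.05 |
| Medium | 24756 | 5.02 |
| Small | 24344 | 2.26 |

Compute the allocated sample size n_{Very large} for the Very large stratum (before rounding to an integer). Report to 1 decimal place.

62.3

Neyman allocation: nₕ = n·NₕSₕ / Σⱼ NⱼSⱼ.
Σ NⱼSⱼ = 8867·7.61 + 23922·3.05 + 24756·5.02 + 24344·2.26 = 319732.53.
n_{Very large} = 273·23922·3.05 / 319732.53 = 62.3.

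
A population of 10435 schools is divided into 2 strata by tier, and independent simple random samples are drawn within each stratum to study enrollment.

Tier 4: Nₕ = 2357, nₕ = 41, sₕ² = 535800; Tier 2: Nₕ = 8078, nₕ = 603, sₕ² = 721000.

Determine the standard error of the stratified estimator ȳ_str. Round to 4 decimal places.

36.3069

Var(ȳ_str) = Σₕ Wₕ²(1 − fₕ)sₕ²/nₕ with Wₕ = Nₕ/N, N = 10435.
Tier 4: Wₕ = 0.22587446; term = 0.22587446²·(1 − 0.01739499)·535800/41 = 655.13693.
Tier 2: Wₕ = 0.77412554; term = 0.77412554²·(1 − 0.07464719)·721000/603 = 663.05277.
Sum = 1318.1897.
SE = √(1318.1897) = 36.3069.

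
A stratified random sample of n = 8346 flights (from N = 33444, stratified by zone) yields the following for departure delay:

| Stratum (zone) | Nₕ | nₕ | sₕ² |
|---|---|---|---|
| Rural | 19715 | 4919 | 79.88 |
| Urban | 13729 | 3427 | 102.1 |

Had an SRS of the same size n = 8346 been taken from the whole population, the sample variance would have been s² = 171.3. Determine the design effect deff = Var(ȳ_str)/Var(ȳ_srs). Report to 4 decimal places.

Var(ȳ_str) = Σ Wₕ²(1−fₕ)sₕ²/nₕ with Wₕ = Nₕ/33444:
  Rural: (19715/33444)²·(1−4919/19715)·79.88/4919 = 0.0042351218
  Urban: (13729/33444)²·(1−3427/13729)·102.1/3427 = 0.0037673473
  → Var(ȳ_str) = 0.0080024691.
Var(ȳ_srs) = (1 − 8346/33444)·171.3/8346 = 0.015402807.
deff = 0.0080024691 / 0.015402807 = 0.5195.

0.5195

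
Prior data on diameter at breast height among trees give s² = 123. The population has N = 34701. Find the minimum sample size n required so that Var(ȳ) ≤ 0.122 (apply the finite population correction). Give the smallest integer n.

Without fpc, n₀ = s²/D = 123/0.122 = 1008.1967.
With fpc, (1 − n/N)·s²/n ≤ D requires n ≥ n₀/(1 + n₀/N) = 1008.1967/(1 + 1008.1967/34701) = 979.7317.
Rounding up, n = 980.

980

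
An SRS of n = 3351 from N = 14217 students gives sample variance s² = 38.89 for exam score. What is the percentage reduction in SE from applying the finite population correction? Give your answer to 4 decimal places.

12.5760

f = n/N = 3351/14217 = 0.23570373.
SE_no-fpc = √(s²/n) = 0.10772878; SE_fpc = √((1−f)s²/n) = 0.094180854.
Ratio = √(1−f) = 0.87424039. Reduction = 100·(1 − 0.87424039) = 12.5760%.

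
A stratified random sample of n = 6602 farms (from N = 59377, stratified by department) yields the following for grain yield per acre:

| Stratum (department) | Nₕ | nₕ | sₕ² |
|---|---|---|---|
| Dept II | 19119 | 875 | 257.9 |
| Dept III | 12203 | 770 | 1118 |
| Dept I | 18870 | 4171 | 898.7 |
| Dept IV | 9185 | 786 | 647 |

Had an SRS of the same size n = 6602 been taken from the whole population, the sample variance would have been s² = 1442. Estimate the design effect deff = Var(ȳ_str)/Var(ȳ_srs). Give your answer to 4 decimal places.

Var(ȳ_str) = Σ Wₕ²(1−fₕ)sₕ²/nₕ with Wₕ = Nₕ/59377:
  Dept II: (19119/59377)²·(1−875/19119)·257.9/875 = 0.029160302
  Dept III: (12203/59377)²·(1−770/12203)·1118/770 = 0.057456794
  Dept I: (18870/59377)²·(1−4171/18870)·898.7/4171 = 0.016951094
  Dept IV: (9185/59377)²·(1−786/9185)·647/786 = 0.018011587
  → Var(ȳ_str) = 0.12157978.
Var(ȳ_srs) = (1 − 6602/59377)·1442/6602 = 0.19413316.
deff = 0.12157978 / 0.19413316 = 0.6263.

0.6263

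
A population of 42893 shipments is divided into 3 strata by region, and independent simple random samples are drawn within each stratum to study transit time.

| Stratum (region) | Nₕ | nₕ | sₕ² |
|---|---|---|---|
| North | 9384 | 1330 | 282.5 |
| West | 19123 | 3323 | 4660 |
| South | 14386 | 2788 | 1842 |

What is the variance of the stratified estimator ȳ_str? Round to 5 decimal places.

Var(ȳ_str) = Σₕ Wₕ²(1 − fₕ)sₕ²/nₕ with Wₕ = Nₕ/N, N = 42893.
North: Wₕ = 0.21877696; term = 0.21877696²·(1 − 0.14173061)·282.5/1330 = 0.0087255657.
West: Wₕ = 0.44583032; term = 0.44583032²·(1 − 0.17376981)·4660/3323 = 0.23030101.
South: Wₕ = 0.33539272; term = 0.33539272²·(1 − 0.19379953)·1842/2788 = 0.059916601.
Sum = 0.29894318.

0.29894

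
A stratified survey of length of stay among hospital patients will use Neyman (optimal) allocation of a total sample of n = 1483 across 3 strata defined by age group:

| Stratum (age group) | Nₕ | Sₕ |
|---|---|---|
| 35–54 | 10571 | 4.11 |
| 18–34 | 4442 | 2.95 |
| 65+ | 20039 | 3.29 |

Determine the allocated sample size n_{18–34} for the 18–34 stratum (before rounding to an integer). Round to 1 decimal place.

158.7

Neyman allocation: nₕ = n·NₕSₕ / Σⱼ NⱼSⱼ.
Σ NⱼSⱼ = 10571·4.11 + 4442·2.95 + 20039·3.29 = 122479.02.
n_{18–34} = 1483·4442·2.95 / 122479.02 = 158.7.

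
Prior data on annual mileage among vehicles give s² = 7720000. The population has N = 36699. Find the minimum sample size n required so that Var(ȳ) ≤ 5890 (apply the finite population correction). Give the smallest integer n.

1266

Without fpc, n₀ = s²/D = 7720000/5890 = 1310.6961.
With fpc, (1 − n/N)·s²/n ≤ D requires n ≥ n₀/(1 + n₀/N) = 1310.6961/(1 + 1310.6961/36699) = 1265.4991.
Rounding up, n = 1266.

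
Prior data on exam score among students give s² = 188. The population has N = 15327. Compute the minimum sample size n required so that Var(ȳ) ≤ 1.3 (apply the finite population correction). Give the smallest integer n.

Without fpc, n₀ = s²/D = 188/1.3 = 144.6154.
With fpc, (1 − n/N)·s²/n ≤ D requires n ≥ n₀/(1 + n₀/N) = 144.6154/(1 + 144.6154/15327) = 143.2637.
Rounding up, n = 144.

144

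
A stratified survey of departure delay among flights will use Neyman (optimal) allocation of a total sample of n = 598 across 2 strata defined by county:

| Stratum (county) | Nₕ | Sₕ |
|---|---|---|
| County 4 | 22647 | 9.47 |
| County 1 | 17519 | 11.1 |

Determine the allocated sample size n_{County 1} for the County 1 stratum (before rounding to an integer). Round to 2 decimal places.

Neyman allocation: nₕ = n·NₕSₕ / Σⱼ NⱼSⱼ.
Σ NⱼSⱼ = 22647·9.47 + 17519·11.1 = 408927.99.
n_{County 1} = 598·17519·11.1 / 408927.99 = 284.37.

284.37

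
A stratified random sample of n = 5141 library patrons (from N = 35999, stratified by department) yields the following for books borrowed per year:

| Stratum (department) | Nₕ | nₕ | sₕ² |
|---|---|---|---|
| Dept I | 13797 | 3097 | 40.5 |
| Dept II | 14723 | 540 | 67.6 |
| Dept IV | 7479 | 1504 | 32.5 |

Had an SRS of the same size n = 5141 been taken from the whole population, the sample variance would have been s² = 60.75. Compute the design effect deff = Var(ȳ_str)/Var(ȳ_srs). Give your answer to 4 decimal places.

Var(ȳ_str) = Σ Wₕ²(1−fₕ)sₕ²/nₕ with Wₕ = Nₕ/35999:
  Dept I: (13797/35999)²·(1−3097/13797)·40.5/3097 = 0.0014897088
  Dept II: (14723/35999)²·(1−540/14723)·67.6/540 = 0.02017142
  Dept IV: (7479/35999)²·(1−1504/7479)·32.5/1504 = 7.4513694 × 10^-4
  → Var(ȳ_str) = 0.022406266.
Var(ȳ_srs) = (1 − 5141/35999)·60.75/5141 = 0.01012922.
deff = 0.022406266 / 0.01012922 = 2.2120.

2.2120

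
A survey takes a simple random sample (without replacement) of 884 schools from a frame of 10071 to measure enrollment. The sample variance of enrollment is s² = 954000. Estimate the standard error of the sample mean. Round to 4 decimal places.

31.3761

Under SRS without replacement, Var(ȳ) = (1 − f)·s²/n with f = n/N = 884/10071 = 0.08777678.
Var(ȳ) = (1 − 0.08777678)·954000/884 = 0.91222322·1079.1855 = 984.45809.
SE(ȳ) = √(984.45809) = 31.3761.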